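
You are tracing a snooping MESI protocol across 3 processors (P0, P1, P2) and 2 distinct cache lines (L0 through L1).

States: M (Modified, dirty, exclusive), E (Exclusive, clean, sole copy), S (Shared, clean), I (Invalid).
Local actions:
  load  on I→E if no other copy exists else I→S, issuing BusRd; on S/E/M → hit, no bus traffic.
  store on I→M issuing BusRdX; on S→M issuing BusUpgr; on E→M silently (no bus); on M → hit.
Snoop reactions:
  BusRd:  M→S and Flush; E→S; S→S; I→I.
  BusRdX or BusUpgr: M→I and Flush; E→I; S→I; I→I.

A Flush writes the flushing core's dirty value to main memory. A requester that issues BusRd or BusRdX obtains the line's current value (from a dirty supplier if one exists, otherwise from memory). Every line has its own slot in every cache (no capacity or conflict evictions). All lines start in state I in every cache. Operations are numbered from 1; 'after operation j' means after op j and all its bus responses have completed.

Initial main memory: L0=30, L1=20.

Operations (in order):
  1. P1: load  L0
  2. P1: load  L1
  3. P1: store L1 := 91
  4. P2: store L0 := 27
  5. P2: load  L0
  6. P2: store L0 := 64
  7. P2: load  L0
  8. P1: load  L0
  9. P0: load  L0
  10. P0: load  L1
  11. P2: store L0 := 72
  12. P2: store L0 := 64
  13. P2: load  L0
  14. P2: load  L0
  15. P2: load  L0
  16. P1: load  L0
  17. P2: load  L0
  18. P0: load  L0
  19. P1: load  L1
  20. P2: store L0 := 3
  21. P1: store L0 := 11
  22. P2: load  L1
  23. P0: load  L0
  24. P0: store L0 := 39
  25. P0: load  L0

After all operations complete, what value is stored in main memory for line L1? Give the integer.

memory[L1] = 91

1. P1: load  L0  bus=[BusRd]  L0: P0=I P1=E P2=I  mem[L0]=30
2. P1: load  L1  bus=[BusRd]  L1: P0=I P1=E P2=I  mem[L1]=20
3. P1: store L1 := 91  bus=[-]  L1: P0=I P1=M P2=I  mem[L1]=20
4. P2: store L0 := 27  bus=[BusRdX]  L0: P0=I P1=I P2=M  mem[L0]=30
5. P2: load  L0  bus=[-]  L0: P0=I P1=I P2=M  mem[L0]=30
6. P2: store L0 := 64  bus=[-]  L0: P0=I P1=I P2=M  mem[L0]=30
7. P2: load  L0  bus=[-]  L0: P0=I P1=I P2=M  mem[L0]=30
8. P1: load  L0  bus=[BusRd,Flush]  L0: P0=I P1=S P2=S  mem[L0]=64
9. P0: load  L0  bus=[BusRd]  L0: P0=S P1=S P2=S  mem[L0]=64
10. P0: load  L1  bus=[BusRd,Flush]  L1: P0=S P1=S P2=I  mem[L1]=91
11. P2: store L0 := 72  bus=[BusUpgr]  L0: P0=I P1=I P2=M  mem[L0]=64
12. P2: store L0 := 64  bus=[-]  L0: P0=I P1=I P2=M  mem[L0]=64
13. P2: load  L0  bus=[-]  L0: P0=I P1=I P2=M  mem[L0]=64
14. P2: load  L0  bus=[-]  L0: P0=I P1=I P2=M  mem[L0]=64
15. P2: load  L0  bus=[-]  L0: P0=I P1=I P2=M  mem[L0]=64
16. P1: load  L0  bus=[BusRd,Flush]  L0: P0=I P1=S P2=S  mem[L0]=64
17. P2: load  L0  bus=[-]  L0: P0=I P1=S P2=S  mem[L0]=64
18. P0: load  L0  bus=[BusRd]  L0: P0=S P1=S P2=S  mem[L0]=64
19. P1: load  L1  bus=[-]  L1: P0=S P1=S P2=I  mem[L1]=91
20. P2: store L0 := 3  bus=[BusUpgr]  L0: P0=I P1=I P2=M  mem[L0]=64
21. P1: store L0 := 11  bus=[BusRdX,Flush]  L0: P0=I P1=M P2=I  mem[L0]=3
22. P2: load  L1  bus=[BusRd]  L1: P0=S P1=S P2=S  mem[L1]=91
23. P0: load  L0  bus=[BusRd,Flush]  L0: P0=S P1=S P2=I  mem[L0]=11
24. P0: store L0 := 39  bus=[BusUpgr]  L0: P0=M P1=I P2=I  mem[L0]=11
25. P0: load  L0  bus=[-]  L0: P0=M P1=I P2=I  mem[L0]=11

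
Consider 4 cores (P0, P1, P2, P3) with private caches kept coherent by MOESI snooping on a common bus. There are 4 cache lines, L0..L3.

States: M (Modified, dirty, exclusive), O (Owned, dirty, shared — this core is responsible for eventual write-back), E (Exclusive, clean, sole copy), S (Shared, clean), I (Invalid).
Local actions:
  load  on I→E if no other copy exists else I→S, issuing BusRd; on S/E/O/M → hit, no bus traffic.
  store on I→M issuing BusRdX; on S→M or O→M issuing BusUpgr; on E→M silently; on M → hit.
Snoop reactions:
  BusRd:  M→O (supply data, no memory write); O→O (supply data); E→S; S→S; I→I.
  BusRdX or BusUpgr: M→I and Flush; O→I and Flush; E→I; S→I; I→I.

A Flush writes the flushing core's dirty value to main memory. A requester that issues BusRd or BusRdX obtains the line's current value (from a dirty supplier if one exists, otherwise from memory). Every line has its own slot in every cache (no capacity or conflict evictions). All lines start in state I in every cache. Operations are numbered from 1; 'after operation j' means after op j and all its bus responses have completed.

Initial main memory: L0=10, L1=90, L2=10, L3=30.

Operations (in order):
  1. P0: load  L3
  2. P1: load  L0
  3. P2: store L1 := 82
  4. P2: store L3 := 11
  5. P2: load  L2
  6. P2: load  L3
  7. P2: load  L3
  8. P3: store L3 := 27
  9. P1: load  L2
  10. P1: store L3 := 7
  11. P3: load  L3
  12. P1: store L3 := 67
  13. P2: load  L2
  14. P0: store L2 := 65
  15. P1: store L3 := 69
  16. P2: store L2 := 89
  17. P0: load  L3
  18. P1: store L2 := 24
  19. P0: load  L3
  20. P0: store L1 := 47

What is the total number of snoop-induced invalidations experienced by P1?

[1] P0: load  L3 | P0:E(30), P1:I, P2:I, P3:I | bus: BusRd
[2] P1: load  L0 | P0:I, P1:E(10), P2:I, P3:I | bus: BusRd
[3] P2: store L1 := 82 | P0:I, P1:I, P2:M(82), P3:I | bus: BusRdX
[4] P2: store L3 := 11 | P0:I, P1:I, P2:M(11), P3:I | bus: BusRdX
[5] P2: load  L2 | P0:I, P1:I, P2:E(10), P3:I | bus: BusRd
[6] P2: load  L3 | P0:I, P1:I, P2:M(11), P3:I | bus: none
[7] P2: load  L3 | P0:I, P1:I, P2:M(11), P3:I | bus: none
[8] P3: store L3 := 27 | P0:I, P1:I, P2:I, P3:M(27) | bus: BusRdX,Flush
[9] P1: load  L2 | P0:I, P1:S(10), P2:S(10), P3:I | bus: BusRd
[10] P1: store L3 := 7 | P0:I, P1:M(7), P2:I, P3:I | bus: BusRdX,Flush
[11] P3: load  L3 | P0:I, P1:O(7), P2:I, P3:S(7) | bus: BusRd
[12] P1: store L3 := 67 | P0:I, P1:M(67), P2:I, P3:I | bus: BusUpgr
[13] P2: load  L2 | P0:I, P1:S(10), P2:S(10), P3:I | bus: none
[14] P0: store L2 := 65 | P0:M(65), P1:I, P2:I, P3:I | bus: BusRdX
[15] P1: store L3 := 69 | P0:I, P1:M(69), P2:I, P3:I | bus: none
[16] P2: store L2 := 89 | P0:I, P1:I, P2:M(89), P3:I | bus: BusRdX,Flush
[17] P0: load  L3 | P0:S(69), P1:O(69), P2:I, P3:I | bus: BusRd
[18] P1: store L2 := 24 | P0:I, P1:M(24), P2:I, P3:I | bus: BusRdX,Flush
[19] P0: load  L3 | P0:S(69), P1:O(69), P2:I, P3:I | bus: none
[20] P0: store L1 := 47 | P0:M(47), P1:I, P2:I, P3:I | bus: BusRdX,Flush

invalidations = 1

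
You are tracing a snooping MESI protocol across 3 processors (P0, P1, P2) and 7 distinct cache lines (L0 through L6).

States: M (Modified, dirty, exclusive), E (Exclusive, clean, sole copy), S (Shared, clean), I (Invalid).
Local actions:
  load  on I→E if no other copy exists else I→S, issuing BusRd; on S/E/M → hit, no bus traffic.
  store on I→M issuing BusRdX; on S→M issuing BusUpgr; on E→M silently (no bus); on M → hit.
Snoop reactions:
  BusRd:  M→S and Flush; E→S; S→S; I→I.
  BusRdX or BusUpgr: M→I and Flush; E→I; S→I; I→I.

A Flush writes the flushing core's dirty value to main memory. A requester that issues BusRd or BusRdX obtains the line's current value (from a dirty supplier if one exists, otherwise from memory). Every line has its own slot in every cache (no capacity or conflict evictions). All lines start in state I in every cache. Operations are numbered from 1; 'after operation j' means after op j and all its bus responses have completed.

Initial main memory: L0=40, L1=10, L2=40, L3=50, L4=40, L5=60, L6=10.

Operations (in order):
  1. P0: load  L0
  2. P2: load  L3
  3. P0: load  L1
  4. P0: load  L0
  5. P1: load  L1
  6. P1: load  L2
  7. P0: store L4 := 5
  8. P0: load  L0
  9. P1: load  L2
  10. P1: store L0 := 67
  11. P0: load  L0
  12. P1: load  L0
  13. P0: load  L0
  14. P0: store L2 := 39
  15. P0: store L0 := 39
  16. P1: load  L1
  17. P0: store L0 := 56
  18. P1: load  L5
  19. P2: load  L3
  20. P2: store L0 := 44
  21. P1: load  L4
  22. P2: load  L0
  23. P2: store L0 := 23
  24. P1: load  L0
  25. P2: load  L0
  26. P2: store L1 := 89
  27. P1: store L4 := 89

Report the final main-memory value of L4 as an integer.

  op1 P0: load  L0 → E/I/I on L0; bus BusRd; mem=40
  op2 P2: load  L3 → I/I/E on L3; bus BusRd; mem=50
  op3 P0: load  L1 → E/I/I on L1; bus BusRd; mem=10
  op4 P0: load  L0 → E/I/I on L0; bus (none); mem=40
  op5 P1: load  L1 → S/S/I on L1; bus BusRd; mem=10
  op6 P1: load  L2 → I/E/I on L2; bus BusRd; mem=40
  op7 P0: store L4 := 5 → M/I/I on L4; bus BusRdX; mem=40
  op8 P0: load  L0 → E/I/I on L0; bus (none); mem=40
  op9 P1: load  L2 → I/E/I on L2; bus (none); mem=40
  op10 P1: store L0 := 67 → I/M/I on L0; bus BusRdX; mem=40
  op11 P0: load  L0 → S/S/I on L0; bus BusRd Flush; mem=67
  op12 P1: load  L0 → S/S/I on L0; bus (none); mem=67
  op13 P0: load  L0 → S/S/I on L0; bus (none); mem=67
  op14 P0: store L2 := 39 → M/I/I on L2; bus BusRdX; mem=40
  op15 P0: store L0 := 39 → M/I/I on L0; bus BusUpgr; mem=67
  op16 P1: load  L1 → S/S/I on L1; bus (none); mem=10
  op17 P0: store L0 := 56 → M/I/I on L0; bus (none); mem=67
  op18 P1: load  L5 → I/E/I on L5; bus BusRd; mem=60
  op19 P2: load  L3 → I/I/E on L3; bus (none); mem=50
  op20 P2: store L0 := 44 → I/I/M on L0; bus BusRdX Flush; mem=56
  op21 P1: load  L4 → S/S/I on L4; bus BusRd Flush; mem=5
  op22 P2: load  L0 → I/I/M on L0; bus (none); mem=56
  op23 P2: store L0 := 23 → I/I/M on L0; bus (none); mem=56
  op24 P1: load  L0 → I/S/S on L0; bus BusRd Flush; mem=23
  op25 P2: load  L0 → I/S/S on L0; bus (none); mem=23
  op26 P2: store L1 := 89 → I/I/M on L1; bus BusRdX; mem=10
  op27 P1: store L4 := 89 → I/M/I on L4; bus BusUpgr; mem=5

memory[L4] = 5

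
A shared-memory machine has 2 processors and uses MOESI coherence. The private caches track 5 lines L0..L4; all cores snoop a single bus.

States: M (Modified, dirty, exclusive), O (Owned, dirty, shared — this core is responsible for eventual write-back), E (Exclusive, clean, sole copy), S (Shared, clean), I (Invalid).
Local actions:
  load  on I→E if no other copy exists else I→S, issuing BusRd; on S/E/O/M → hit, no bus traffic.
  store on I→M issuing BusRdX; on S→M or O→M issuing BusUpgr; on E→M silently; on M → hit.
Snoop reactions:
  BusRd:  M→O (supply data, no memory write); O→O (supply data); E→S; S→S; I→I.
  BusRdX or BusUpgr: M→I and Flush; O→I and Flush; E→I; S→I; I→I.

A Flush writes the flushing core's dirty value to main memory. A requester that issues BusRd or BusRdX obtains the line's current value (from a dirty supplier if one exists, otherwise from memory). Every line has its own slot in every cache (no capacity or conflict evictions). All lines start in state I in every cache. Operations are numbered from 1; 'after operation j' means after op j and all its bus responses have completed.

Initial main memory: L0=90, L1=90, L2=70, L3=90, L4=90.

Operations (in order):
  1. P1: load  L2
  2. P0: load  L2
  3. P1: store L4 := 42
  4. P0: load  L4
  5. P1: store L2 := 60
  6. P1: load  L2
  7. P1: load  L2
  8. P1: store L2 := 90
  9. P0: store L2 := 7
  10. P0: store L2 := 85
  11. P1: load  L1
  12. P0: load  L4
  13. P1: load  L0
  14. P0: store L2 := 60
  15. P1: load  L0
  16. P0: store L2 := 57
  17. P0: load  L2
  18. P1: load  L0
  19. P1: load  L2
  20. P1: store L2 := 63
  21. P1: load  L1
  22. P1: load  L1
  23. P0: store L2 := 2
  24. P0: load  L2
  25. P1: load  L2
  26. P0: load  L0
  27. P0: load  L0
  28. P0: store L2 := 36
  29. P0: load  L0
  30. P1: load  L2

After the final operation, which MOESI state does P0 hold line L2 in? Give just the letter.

[1] P1: load  L2 | P0:I, P1:E(70) | bus: BusRd
[2] P0: load  L2 | P0:S(70), P1:S(70) | bus: BusRd
[3] P1: store L4 := 42 | P0:I, P1:M(42) | bus: BusRdX
[4] P0: load  L4 | P0:S(42), P1:O(42) | bus: BusRd
[5] P1: store L2 := 60 | P0:I, P1:M(60) | bus: BusUpgr
[6] P1: load  L2 | P0:I, P1:M(60) | bus: none
[7] P1: load  L2 | P0:I, P1:M(60) | bus: none
[8] P1: store L2 := 90 | P0:I, P1:M(90) | bus: none
[9] P0: store L2 := 7 | P0:M(7), P1:I | bus: BusRdX,Flush
[10] P0: store L2 := 85 | P0:M(85), P1:I | bus: none
[11] P1: load  L1 | P0:I, P1:E(90) | bus: BusRd
[12] P0: load  L4 | P0:S(42), P1:O(42) | bus: none
[13] P1: load  L0 | P0:I, P1:E(90) | bus: BusRd
[14] P0: store L2 := 60 | P0:M(60), P1:I | bus: none
[15] P1: load  L0 | P0:I, P1:E(90) | bus: none
[16] P0: store L2 := 57 | P0:M(57), P1:I | bus: none
[17] P0: load  L2 | P0:M(57), P1:I | bus: none
[18] P1: load  L0 | P0:I, P1:E(90) | bus: none
[19] P1: load  L2 | P0:O(57), P1:S(57) | bus: BusRd
[20] P1: store L2 := 63 | P0:I, P1:M(63) | bus: BusUpgr,Flush
[21] P1: load  L1 | P0:I, P1:E(90) | bus: none
[22] P1: load  L1 | P0:I, P1:E(90) | bus: none
[23] P0: store L2 := 2 | P0:M(2), P1:I | bus: BusRdX,Flush
[24] P0: load  L2 | P0:M(2), P1:I | bus: none
[25] P1: load  L2 | P0:O(2), P1:S(2) | bus: BusRd
[26] P0: load  L0 | P0:S(90), P1:S(90) | bus: BusRd
[27] P0: load  L0 | P0:S(90), P1:S(90) | bus: none
[28] P0: store L2 := 36 | P0:M(36), P1:I | bus: BusUpgr
[29] P0: load  L0 | P0:S(90), P1:S(90) | bus: none
[30] P1: load  L2 | P0:O(36), P1:S(36) | bus: BusRd

state = O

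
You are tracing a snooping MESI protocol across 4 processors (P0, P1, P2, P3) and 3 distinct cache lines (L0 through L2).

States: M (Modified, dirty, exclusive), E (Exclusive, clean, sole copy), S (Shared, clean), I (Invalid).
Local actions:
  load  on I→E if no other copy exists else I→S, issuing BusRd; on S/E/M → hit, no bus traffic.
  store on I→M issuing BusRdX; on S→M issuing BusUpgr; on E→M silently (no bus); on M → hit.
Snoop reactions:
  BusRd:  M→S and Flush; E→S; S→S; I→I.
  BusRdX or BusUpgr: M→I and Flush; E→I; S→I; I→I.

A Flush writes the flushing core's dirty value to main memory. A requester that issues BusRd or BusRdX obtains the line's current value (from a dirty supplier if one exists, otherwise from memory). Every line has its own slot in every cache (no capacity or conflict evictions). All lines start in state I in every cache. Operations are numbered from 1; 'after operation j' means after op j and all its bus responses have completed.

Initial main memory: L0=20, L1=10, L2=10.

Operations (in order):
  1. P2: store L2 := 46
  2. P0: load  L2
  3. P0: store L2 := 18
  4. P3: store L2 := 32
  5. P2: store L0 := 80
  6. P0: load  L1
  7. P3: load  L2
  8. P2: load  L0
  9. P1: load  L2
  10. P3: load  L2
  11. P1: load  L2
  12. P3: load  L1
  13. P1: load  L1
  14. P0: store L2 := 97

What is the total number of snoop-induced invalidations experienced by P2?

invalidations = 1

[1] P2: store L2 := 46 | P0:I, P1:I, P2:M(46), P3:I | bus: BusRdX
[2] P0: load  L2 | P0:S(46), P1:I, P2:S(46), P3:I | bus: BusRd,Flush
[3] P0: store L2 := 18 | P0:M(18), P1:I, P2:I, P3:I | bus: BusUpgr
[4] P3: store L2 := 32 | P0:I, P1:I, P2:I, P3:M(32) | bus: BusRdX,Flush
[5] P2: store L0 := 80 | P0:I, P1:I, P2:M(80), P3:I | bus: BusRdX
[6] P0: load  L1 | P0:E(10), P1:I, P2:I, P3:I | bus: BusRd
[7] P3: load  L2 | P0:I, P1:I, P2:I, P3:M(32) | bus: none
[8] P2: load  L0 | P0:I, P1:I, P2:M(80), P3:I | bus: none
[9] P1: load  L2 | P0:I, P1:S(32), P2:I, P3:S(32) | bus: BusRd,Flush
[10] P3: load  L2 | P0:I, P1:S(32), P2:I, P3:S(32) | bus: none
[11] P1: load  L2 | P0:I, P1:S(32), P2:I, P3:S(32) | bus: none
[12] P3: load  L1 | P0:S(10), P1:I, P2:I, P3:S(10) | bus: BusRd
[13] P1: load  L1 | P0:S(10), P1:S(10), P2:I, P3:S(10) | bus: BusRd
[14] P0: store L2 := 97 | P0:M(97), P1:I, P2:I, P3:I | bus: BusRdX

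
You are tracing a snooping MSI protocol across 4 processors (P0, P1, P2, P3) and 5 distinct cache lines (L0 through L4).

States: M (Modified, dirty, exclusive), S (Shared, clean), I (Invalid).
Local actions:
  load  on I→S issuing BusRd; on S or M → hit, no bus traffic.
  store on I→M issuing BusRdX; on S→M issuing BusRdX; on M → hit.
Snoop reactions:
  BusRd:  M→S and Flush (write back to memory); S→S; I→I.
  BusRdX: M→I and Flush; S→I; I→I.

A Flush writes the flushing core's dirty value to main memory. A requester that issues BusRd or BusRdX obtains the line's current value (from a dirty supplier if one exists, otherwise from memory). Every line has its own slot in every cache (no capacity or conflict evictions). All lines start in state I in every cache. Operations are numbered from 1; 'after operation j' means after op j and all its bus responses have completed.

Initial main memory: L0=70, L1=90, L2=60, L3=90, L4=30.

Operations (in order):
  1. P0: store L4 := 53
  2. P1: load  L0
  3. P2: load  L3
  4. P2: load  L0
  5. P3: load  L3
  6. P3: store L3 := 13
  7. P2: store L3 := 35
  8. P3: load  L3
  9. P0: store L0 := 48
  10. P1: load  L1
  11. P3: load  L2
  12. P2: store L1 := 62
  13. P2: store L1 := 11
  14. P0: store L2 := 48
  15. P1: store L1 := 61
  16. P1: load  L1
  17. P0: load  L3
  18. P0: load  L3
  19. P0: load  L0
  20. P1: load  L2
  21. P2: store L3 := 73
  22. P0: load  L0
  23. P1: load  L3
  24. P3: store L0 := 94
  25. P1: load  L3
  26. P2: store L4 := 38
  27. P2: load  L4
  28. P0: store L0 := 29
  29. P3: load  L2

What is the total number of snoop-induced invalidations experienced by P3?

invalidations = 4

1. P0: store L4 := 53  bus=[BusRdX]  L4: P0=M P1=I P2=I P3=I  mem[L4]=30
2. P1: load  L0  bus=[BusRd]  L0: P0=I P1=S P2=I P3=I  mem[L0]=70
3. P2: load  L3  bus=[BusRd]  L3: P0=I P1=I P2=S P3=I  mem[L3]=90
4. P2: load  L0  bus=[BusRd]  L0: P0=I P1=S P2=S P3=I  mem[L0]=70
5. P3: load  L3  bus=[BusRd]  L3: P0=I P1=I P2=S P3=S  mem[L3]=90
6. P3: store L3 := 13  bus=[BusRdX]  L3: P0=I P1=I P2=I P3=M  mem[L3]=90
7. P2: store L3 := 35  bus=[BusRdX,Flush]  L3: P0=I P1=I P2=M P3=I  mem[L3]=13
8. P3: load  L3  bus=[BusRd,Flush]  L3: P0=I P1=I P2=S P3=S  mem[L3]=35
9. P0: store L0 := 48  bus=[BusRdX]  L0: P0=M P1=I P2=I P3=I  mem[L0]=70
10. P1: load  L1  bus=[BusRd]  L1: P0=I P1=S P2=I P3=I  mem[L1]=90
11. P3: load  L2  bus=[BusRd]  L2: P0=I P1=I P2=I P3=S  mem[L2]=60
12. P2: store L1 := 62  bus=[BusRdX]  L1: P0=I P1=I P2=M P3=I  mem[L1]=90
13. P2: store L1 := 11  bus=[-]  L1: P0=I P1=I P2=M P3=I  mem[L1]=90
14. P0: store L2 := 48  bus=[BusRdX]  L2: P0=M P1=I P2=I P3=I  mem[L2]=60
15. P1: store L1 := 61  bus=[BusRdX,Flush]  L1: P0=I P1=M P2=I P3=I  mem[L1]=11
16. P1: load  L1  bus=[-]  L1: P0=I P1=M P2=I P3=I  mem[L1]=11
17. P0: load  L3  bus=[BusRd]  L3: P0=S P1=I P2=S P3=S  mem[L3]=35
18. P0: load  L3  bus=[-]  L3: P0=S P1=I P2=S P3=S  mem[L3]=35
19. P0: load  L0  bus=[-]  L0: P0=M P1=I P2=I P3=I  mem[L0]=70
20. P1: load  L2  bus=[BusRd,Flush]  L2: P0=S P1=S P2=I P3=I  mem[L2]=48
21. P2: store L3 := 73  bus=[BusRdX]  L3: P0=I P1=I P2=M P3=I  mem[L3]=35
22. P0: load  L0  bus=[-]  L0: P0=M P1=I P2=I P3=I  mem[L0]=70
23. P1: load  L3  bus=[BusRd,Flush]  L3: P0=I P1=S P2=S P3=I  mem[L3]=73
24. P3: store L0 := 94  bus=[BusRdX,Flush]  L0: P0=I P1=I P2=I P3=M  mem[L0]=48
25. P1: load  L3  bus=[-]  L3: P0=I P1=S P2=S P3=I  mem[L3]=73
26. P2: store L4 := 38  bus=[BusRdX,Flush]  L4: P0=I P1=I P2=M P3=I  mem[L4]=53
27. P2: load  L4  bus=[-]  L4: P0=I P1=I P2=M P3=I  mem[L4]=53
28. P0: store L0 := 29  bus=[BusRdX,Flush]  L0: P0=M P1=I P2=I P3=I  mem[L0]=94
29. P3: load  L2  bus=[BusRd]  L2: P0=S P1=S P2=I P3=S  mem[L2]=48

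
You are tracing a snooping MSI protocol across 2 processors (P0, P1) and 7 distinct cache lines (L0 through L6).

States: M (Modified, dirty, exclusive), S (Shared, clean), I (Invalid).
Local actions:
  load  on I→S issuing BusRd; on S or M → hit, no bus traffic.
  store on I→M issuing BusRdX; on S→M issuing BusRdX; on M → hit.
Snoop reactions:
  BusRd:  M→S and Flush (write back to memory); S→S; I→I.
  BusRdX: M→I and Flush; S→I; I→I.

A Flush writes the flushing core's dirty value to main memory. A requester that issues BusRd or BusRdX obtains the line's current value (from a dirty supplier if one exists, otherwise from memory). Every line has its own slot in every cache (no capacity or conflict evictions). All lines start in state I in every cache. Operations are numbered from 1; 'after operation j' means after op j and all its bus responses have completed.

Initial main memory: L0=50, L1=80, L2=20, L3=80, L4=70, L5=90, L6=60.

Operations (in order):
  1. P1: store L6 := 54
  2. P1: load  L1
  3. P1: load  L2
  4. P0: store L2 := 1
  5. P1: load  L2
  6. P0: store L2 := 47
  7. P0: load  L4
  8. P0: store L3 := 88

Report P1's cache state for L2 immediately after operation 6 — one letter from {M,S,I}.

state = I

1. P1: store L6 := 54  bus=[BusRdX]  L6: P0=I P1=M  mem[L6]=60
2. P1: load  L1  bus=[BusRd]  L1: P0=I P1=S  mem[L1]=80
3. P1: load  L2  bus=[BusRd]  L2: P0=I P1=S  mem[L2]=20
4. P0: store L2 := 1  bus=[BusRdX]  L2: P0=M P1=I  mem[L2]=20
5. P1: load  L2  bus=[BusRd,Flush]  L2: P0=S P1=S  mem[L2]=1
6. P0: store L2 := 47  bus=[BusRdX]  L2: P0=M P1=I  mem[L2]=1
7. P0: load  L4  bus=[BusRd]  L4: P0=S P1=I  mem[L4]=70
8. P0: store L3 := 88  bus=[BusRdX]  L3: P0=M P1=I  mem[L3]=80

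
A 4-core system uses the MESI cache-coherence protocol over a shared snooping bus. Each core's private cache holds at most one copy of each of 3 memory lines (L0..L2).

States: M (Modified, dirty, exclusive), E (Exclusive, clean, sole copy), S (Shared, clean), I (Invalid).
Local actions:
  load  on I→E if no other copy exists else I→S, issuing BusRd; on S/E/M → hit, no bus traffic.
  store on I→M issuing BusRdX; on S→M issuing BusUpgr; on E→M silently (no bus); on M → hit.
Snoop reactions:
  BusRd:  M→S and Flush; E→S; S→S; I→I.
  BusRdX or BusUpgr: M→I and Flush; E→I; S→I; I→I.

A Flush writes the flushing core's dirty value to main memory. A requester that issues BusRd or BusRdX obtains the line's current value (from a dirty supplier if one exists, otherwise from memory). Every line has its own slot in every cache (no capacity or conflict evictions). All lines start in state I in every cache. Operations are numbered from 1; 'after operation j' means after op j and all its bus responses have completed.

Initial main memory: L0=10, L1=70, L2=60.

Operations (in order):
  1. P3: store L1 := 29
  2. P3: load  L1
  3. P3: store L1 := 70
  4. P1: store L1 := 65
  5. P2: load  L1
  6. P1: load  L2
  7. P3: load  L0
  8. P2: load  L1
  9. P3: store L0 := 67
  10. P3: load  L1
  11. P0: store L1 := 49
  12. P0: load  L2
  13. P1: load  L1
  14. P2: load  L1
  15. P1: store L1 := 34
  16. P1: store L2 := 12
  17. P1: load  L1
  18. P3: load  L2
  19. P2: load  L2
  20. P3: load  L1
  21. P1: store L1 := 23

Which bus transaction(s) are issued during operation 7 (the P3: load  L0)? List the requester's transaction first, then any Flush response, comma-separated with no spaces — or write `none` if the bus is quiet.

bus = BusRd

step 1: P3: store L1 := 29  ⟶  IIIM  (L1)  txn=BusRdX  M[L1]=70
step 2: P3: load  L1  ⟶  IIIM  (L1)  txn=∅  M[L1]=70
step 3: P3: store L1 := 70  ⟶  IIIM  (L1)  txn=∅  M[L1]=70
step 4: P1: store L1 := 65  ⟶  IMII  (L1)  txn=BusRdX+Flush  M[L1]=70
step 5: P2: load  L1  ⟶  ISSI  (L1)  txn=BusRd+Flush  M[L1]=65
step 6: P1: load  L2  ⟶  IEII  (L2)  txn=BusRd  M[L2]=60
step 7: P3: load  L0  ⟶  IIIE  (L0)  txn=BusRd  M[L0]=10
step 8: P2: load  L1  ⟶  ISSI  (L1)  txn=∅  M[L1]=65
step 9: P3: store L0 := 67  ⟶  IIIM  (L0)  txn=∅  M[L0]=10
step 10: P3: load  L1  ⟶  ISSS  (L1)  txn=BusRd  M[L1]=65
step 11: P0: store L1 := 49  ⟶  MIII  (L1)  txn=BusRdX  M[L1]=65
step 12: P0: load  L2  ⟶  SSII  (L2)  txn=BusRd  M[L2]=60
step 13: P1: load  L1  ⟶  SSII  (L1)  txn=BusRd+Flush  M[L1]=49
step 14: P2: load  L1  ⟶  SSSI  (L1)  txn=BusRd  M[L1]=49
step 15: P1: store L1 := 34  ⟶  IMII  (L1)  txn=BusUpgr  M[L1]=49
step 16: P1: store L2 := 12  ⟶  IMII  (L2)  txn=BusUpgr  M[L2]=60
step 17: P1: load  L1  ⟶  IMII  (L1)  txn=∅  M[L1]=49
step 18: P3: load  L2  ⟶  ISIS  (L2)  txn=BusRd+Flush  M[L2]=12
step 19: P2: load  L2  ⟶  ISSS  (L2)  txn=BusRd  M[L2]=12
step 20: P3: load  L1  ⟶  ISIS  (L1)  txn=BusRd+Flush  M[L1]=34
step 21: P1: store L1 := 23  ⟶  IMII  (L1)  txn=BusUpgr  M[L1]=34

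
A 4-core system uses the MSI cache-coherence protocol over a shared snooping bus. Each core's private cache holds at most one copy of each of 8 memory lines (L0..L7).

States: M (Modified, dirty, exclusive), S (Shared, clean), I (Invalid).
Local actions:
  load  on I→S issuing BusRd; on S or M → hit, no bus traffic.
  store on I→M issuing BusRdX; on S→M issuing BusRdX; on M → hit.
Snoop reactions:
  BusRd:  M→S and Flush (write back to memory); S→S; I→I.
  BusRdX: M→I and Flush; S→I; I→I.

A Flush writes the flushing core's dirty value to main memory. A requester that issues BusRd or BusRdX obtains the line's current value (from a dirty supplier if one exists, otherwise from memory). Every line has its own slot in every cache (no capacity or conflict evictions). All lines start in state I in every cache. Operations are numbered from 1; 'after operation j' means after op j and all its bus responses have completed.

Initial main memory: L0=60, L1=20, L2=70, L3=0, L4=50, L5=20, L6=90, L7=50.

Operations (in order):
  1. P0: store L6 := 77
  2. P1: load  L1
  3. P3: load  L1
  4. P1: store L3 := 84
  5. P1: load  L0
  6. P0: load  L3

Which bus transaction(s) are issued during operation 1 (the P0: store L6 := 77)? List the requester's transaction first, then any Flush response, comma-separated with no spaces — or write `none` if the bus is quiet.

bus = BusRdX

1. P0: store L6 := 77  bus=[BusRdX]  L6: P0=M P1=I P2=I P3=I  mem[L6]=90
2. P1: load  L1  bus=[BusRd]  L1: P0=I P1=S P2=I P3=I  mem[L1]=20
3. P3: load  L1  bus=[BusRd]  L1: P0=I P1=S P2=I P3=S  mem[L1]=20
4. P1: store L3 := 84  bus=[BusRdX]  L3: P0=I P1=M P2=I P3=I  mem[L3]=0
5. P1: load  L0  bus=[BusRd]  L0: P0=I P1=S P2=I P3=I  mem[L0]=60
6. P0: load  L3  bus=[BusRd,Flush]  L3: P0=S P1=S P2=I P3=I  mem[L3]=84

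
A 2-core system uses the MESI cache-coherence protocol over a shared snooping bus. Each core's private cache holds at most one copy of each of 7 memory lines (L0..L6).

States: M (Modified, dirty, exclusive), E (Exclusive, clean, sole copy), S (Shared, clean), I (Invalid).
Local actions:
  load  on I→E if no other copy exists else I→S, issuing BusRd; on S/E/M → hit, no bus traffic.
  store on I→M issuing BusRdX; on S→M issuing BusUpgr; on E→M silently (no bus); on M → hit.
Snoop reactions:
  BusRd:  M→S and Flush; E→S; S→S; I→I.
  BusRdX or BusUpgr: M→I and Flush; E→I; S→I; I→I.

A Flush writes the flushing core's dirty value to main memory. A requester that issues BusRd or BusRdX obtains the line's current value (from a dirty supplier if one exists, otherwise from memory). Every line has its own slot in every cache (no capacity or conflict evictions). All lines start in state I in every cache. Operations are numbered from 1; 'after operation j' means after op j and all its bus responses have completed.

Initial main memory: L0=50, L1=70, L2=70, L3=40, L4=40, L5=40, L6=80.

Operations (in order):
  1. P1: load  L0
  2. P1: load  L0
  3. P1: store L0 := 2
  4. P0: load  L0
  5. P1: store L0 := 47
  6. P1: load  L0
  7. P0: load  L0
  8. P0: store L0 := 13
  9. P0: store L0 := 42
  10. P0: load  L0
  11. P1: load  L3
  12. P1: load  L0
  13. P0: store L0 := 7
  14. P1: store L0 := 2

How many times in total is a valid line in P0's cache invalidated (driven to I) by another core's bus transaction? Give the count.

invalidations = 2

[1] P1: load  L0 | P0:I, P1:E(50) | bus: BusRd
[2] P1: load  L0 | P0:I, P1:E(50) | bus: none
[3] P1: store L0 := 2 | P0:I, P1:M(2) | bus: none
[4] P0: load  L0 | P0:S(2), P1:S(2) | bus: BusRd,Flush
[5] P1: store L0 := 47 | P0:I, P1:M(47) | bus: BusUpgr
[6] P1: load  L0 | P0:I, P1:M(47) | bus: none
[7] P0: load  L0 | P0:S(47), P1:S(47) | bus: BusRd,Flush
[8] P0: store L0 := 13 | P0:M(13), P1:I | bus: BusUpgr
[9] P0: store L0 := 42 | P0:M(42), P1:I | bus: none
[10] P0: load  L0 | P0:M(42), P1:I | bus: none
[11] P1: load  L3 | P0:I, P1:E(40) | bus: BusRd
[12] P1: load  L0 | P0:S(42), P1:S(42) | bus: BusRd,Flush
[13] P0: store L0 := 7 | P0:M(7), P1:I | bus: BusUpgr
[14] P1: store L0 := 2 | P0:I, P1:M(2) | bus: BusRdX,Flush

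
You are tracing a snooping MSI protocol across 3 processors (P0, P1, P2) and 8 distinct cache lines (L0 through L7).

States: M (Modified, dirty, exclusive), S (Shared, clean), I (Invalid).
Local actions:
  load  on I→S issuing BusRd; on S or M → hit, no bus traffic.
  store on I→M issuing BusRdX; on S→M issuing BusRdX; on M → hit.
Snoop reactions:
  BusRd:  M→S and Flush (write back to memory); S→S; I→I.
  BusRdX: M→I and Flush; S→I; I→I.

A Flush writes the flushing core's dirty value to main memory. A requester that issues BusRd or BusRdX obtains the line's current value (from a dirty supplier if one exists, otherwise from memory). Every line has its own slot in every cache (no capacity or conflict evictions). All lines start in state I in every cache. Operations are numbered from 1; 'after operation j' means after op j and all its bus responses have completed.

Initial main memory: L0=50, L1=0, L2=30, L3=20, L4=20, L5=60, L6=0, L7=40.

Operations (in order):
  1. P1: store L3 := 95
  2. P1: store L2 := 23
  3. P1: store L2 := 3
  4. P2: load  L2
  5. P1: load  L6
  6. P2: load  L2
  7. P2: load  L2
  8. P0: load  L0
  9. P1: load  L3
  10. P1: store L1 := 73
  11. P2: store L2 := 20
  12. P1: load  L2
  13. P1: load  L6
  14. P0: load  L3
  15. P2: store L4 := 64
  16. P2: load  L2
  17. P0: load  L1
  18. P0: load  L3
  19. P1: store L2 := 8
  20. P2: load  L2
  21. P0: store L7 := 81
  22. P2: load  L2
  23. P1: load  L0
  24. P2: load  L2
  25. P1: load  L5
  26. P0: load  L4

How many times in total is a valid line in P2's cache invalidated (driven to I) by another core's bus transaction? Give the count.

[1] P1: store L3 := 95 | P0:I, P1:M(95), P2:I | bus: BusRdX
[2] P1: store L2 := 23 | P0:I, P1:M(23), P2:I | bus: BusRdX
[3] P1: store L2 := 3 | P0:I, P1:M(3), P2:I | bus: none
[4] P2: load  L2 | P0:I, P1:S(3), P2:S(3) | bus: BusRd,Flush
[5] P1: load  L6 | P0:I, P1:S(0), P2:I | bus: BusRd
[6] P2: load  L2 | P0:I, P1:S(3), P2:S(3) | bus: none
[7] P2: load  L2 | P0:I, P1:S(3), P2:S(3) | bus: none
[8] P0: load  L0 | P0:S(50), P1:I, P2:I | bus: BusRd
[9] P1: load  L3 | P0:I, P1:M(95), P2:I | bus: none
[10] P1: store L1 := 73 | P0:I, P1:M(73), P2:I | bus: BusRdX
[11] P2: store L2 := 20 | P0:I, P1:I, P2:M(20) | bus: BusRdX
[12] P1: load  L2 | P0:I, P1:S(20), P2:S(20) | bus: BusRd,Flush
[13] P1: load  L6 | P0:I, P1:S(0), P2:I | bus: none
[14] P0: load  L3 | P0:S(95), P1:S(95), P2:I | bus: BusRd,Flush
[15] P2: store L4 := 64 | P0:I, P1:I, P2:M(64) | bus: BusRdX
[16] P2: load  L2 | P0:I, P1:S(20), P2:S(20) | bus: none
[17] P0: load  L1 | P0:S(73), P1:S(73), P2:I | bus: BusRd,Flush
[18] P0: load  L3 | P0:S(95), P1:S(95), P2:I | bus: none
[19] P1: store L2 := 8 | P0:I, P1:M(8), P2:I | bus: BusRdX
[20] P2: load  L2 | P0:I, P1:S(8), P2:S(8) | bus: BusRd,Flush
[21] P0: store L7 := 81 | P0:M(81), P1:I, P2:I | bus: BusRdX
[22] P2: load  L2 | P0:I, P1:S(8), P2:S(8) | bus: none
[23] P1: load  L0 | P0:S(50), P1:S(50), P2:I | bus: BusRd
[24] P2: load  L2 | P0:I, P1:S(8), P2:S(8) | bus: none
[25] P1: load  L5 | P0:I, P1:S(60), P2:I | bus: BusRd
[26] P0: load  L4 | P0:S(64), P1:I, P2:S(64) | bus: BusRd,Flush

invalidations = 1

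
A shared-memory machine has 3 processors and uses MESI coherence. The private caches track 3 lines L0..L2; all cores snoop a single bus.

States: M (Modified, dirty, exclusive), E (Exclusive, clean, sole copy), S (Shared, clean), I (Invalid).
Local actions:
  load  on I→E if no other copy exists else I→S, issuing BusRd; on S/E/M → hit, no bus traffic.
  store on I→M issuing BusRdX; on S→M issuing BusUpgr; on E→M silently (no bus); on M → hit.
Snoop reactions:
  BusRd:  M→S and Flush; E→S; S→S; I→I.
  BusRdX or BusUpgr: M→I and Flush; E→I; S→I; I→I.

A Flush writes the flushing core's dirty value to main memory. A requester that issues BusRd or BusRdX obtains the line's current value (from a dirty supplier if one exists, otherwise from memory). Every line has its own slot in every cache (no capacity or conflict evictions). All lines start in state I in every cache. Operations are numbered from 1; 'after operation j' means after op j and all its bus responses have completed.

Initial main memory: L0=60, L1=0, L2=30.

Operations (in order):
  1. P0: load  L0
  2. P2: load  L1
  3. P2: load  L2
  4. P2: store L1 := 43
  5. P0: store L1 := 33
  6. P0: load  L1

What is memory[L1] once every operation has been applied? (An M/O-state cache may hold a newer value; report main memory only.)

memory[L1] = 43

  op1 P0: load  L0 → E/I/I on L0; bus BusRd; mem=60
  op2 P2: load  L1 → I/I/E on L1; bus BusRd; mem=0
  op3 P2: load  L2 → I/I/E on L2; bus BusRd; mem=30
  op4 P2: store L1 := 43 → I/I/M on L1; bus (none); mem=0
  op5 P0: store L1 := 33 → M/I/I on L1; bus BusRdX Flush; mem=43
  op6 P0: load  L1 → M/I/I on L1; bus (none); mem=43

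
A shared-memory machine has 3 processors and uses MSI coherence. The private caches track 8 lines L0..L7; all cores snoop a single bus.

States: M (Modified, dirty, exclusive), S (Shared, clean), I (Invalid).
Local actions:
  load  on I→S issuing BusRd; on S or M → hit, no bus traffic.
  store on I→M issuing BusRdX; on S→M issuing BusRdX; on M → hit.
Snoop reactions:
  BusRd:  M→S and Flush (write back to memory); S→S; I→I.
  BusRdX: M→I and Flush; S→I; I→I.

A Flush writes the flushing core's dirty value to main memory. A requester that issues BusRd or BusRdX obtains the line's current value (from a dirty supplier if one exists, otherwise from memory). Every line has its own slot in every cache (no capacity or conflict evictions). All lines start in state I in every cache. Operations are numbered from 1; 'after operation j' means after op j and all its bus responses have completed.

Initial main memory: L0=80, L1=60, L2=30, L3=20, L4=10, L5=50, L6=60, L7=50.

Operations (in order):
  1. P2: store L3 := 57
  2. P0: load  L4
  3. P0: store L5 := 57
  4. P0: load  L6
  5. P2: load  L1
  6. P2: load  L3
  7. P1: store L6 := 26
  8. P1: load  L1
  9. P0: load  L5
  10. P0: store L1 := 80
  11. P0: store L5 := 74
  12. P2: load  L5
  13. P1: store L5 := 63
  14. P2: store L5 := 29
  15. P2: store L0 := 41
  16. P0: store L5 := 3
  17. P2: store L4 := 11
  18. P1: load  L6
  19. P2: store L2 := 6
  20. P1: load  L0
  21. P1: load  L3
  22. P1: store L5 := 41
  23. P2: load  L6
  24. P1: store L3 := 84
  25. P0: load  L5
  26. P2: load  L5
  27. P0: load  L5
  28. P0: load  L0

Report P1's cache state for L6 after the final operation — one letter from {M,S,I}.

1. P2: store L3 := 57  bus=[BusRdX]  L3: P0=I P1=I P2=M  mem[L3]=20
2. P0: load  L4  bus=[BusRd]  L4: P0=S P1=I P2=I  mem[L4]=10
3. P0: store L5 := 57  bus=[BusRdX]  L5: P0=M P1=I P2=I  mem[L5]=50
4. P0: load  L6  bus=[BusRd]  L6: P0=S P1=I P2=I  mem[L6]=60
5. P2: load  L1  bus=[BusRd]  L1: P0=I P1=I P2=S  mem[L1]=60
6. P2: load  L3  bus=[-]  L3: P0=I P1=I P2=M  mem[L3]=20
7. P1: store L6 := 26  bus=[BusRdX]  L6: P0=I P1=M P2=I  mem[L6]=60
8. P1: load  L1  bus=[BusRd]  L1: P0=I P1=S P2=S  mem[L1]=60
9. P0: load  L5  bus=[-]  L5: P0=M P1=I P2=I  mem[L5]=50
10. P0: store L1 := 80  bus=[BusRdX]  L1: P0=M P1=I P2=I  mem[L1]=60
11. P0: store L5 := 74  bus=[-]  L5: P0=M P1=I P2=I  mem[L5]=50
12. P2: load  L5  bus=[BusRd,Flush]  L5: P0=S P1=I P2=S  mem[L5]=74
13. P1: store L5 := 63  bus=[BusRdX]  L5: P0=I P1=M P2=I  mem[L5]=74
14. P2: store L5 := 29  bus=[BusRdX,Flush]  L5: P0=I P1=I P2=M  mem[L5]=63
15. P2: store L0 := 41  bus=[BusRdX]  L0: P0=I P1=I P2=M  mem[L0]=80
16. P0: store L5 := 3  bus=[BusRdX,Flush]  L5: P0=M P1=I P2=I  mem[L5]=29
17. P2: store L4 := 11  bus=[BusRdX]  L4: P0=I P1=I P2=M  mem[L4]=10
18. P1: load  L6  bus=[-]  L6: P0=I P1=M P2=I  mem[L6]=60
19. P2: store L2 := 6  bus=[BusRdX]  L2: P0=I P1=I P2=M  mem[L2]=30
20. P1: load  L0  bus=[BusRd,Flush]  L0: P0=I P1=S P2=S  mem[L0]=41
21. P1: load  L3  bus=[BusRd,Flush]  L3: P0=I P1=S P2=S  mem[L3]=57
22. P1: store L5 := 41  bus=[BusRdX,Flush]  L5: P0=I P1=M P2=I  mem[L5]=3
23. P2: load  L6  bus=[BusRd,Flush]  L6: P0=I P1=S P2=S  mem[L6]=26
24. P1: store L3 := 84  bus=[BusRdX]  L3: P0=I P1=M P2=I  mem[L3]=57
25. P0: load  L5  bus=[BusRd,Flush]  L5: P0=S P1=S P2=I  mem[L5]=41
26. P2: load  L5  bus=[BusRd]  L5: P0=S P1=S P2=S  mem[L5]=41
27. P0: load  L5  bus=[-]  L5: P0=S P1=S P2=S  mem[L5]=41
28. P0: load  L0  bus=[BusRd]  L0: P0=S P1=S P2=S  mem[L0]=41

state = S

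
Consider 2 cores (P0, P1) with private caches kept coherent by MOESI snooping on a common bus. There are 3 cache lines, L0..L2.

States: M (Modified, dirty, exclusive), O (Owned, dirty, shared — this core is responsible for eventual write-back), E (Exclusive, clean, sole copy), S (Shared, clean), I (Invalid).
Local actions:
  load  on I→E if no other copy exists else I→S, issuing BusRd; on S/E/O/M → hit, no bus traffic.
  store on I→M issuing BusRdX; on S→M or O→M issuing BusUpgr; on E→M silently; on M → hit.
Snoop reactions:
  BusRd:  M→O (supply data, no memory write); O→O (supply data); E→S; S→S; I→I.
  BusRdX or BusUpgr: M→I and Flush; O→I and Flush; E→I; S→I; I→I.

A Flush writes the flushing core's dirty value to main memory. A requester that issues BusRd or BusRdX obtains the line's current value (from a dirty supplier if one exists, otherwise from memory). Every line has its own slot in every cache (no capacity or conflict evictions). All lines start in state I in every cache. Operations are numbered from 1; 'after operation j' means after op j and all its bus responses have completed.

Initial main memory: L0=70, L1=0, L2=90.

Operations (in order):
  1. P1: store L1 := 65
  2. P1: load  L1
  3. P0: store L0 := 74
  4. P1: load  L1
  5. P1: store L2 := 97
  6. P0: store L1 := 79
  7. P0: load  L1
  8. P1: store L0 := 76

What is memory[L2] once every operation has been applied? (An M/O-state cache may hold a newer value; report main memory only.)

step 1: P1: store L1 := 65  ⟶  IM  (L1)  txn=BusRdX  M[L1]=0
step 2: P1: load  L1  ⟶  IM  (L1)  txn=∅  M[L1]=0
step 3: P0: store L0 := 74  ⟶  MI  (L0)  txn=BusRdX  M[L0]=70
step 4: P1: load  L1  ⟶  IM  (L1)  txn=∅  M[L1]=0
step 5: P1: store L2 := 97  ⟶  IM  (L2)  txn=BusRdX  M[L2]=90
step 6: P0: store L1 := 79  ⟶  MI  (L1)  txn=BusRdX+Flush  M[L1]=65
step 7: P0: load  L1  ⟶  MI  (L1)  txn=∅  M[L1]=65
step 8: P1: store L0 := 76  ⟶  IM  (L0)  txn=BusRdX+Flush  M[L0]=74

memory[L2] = 90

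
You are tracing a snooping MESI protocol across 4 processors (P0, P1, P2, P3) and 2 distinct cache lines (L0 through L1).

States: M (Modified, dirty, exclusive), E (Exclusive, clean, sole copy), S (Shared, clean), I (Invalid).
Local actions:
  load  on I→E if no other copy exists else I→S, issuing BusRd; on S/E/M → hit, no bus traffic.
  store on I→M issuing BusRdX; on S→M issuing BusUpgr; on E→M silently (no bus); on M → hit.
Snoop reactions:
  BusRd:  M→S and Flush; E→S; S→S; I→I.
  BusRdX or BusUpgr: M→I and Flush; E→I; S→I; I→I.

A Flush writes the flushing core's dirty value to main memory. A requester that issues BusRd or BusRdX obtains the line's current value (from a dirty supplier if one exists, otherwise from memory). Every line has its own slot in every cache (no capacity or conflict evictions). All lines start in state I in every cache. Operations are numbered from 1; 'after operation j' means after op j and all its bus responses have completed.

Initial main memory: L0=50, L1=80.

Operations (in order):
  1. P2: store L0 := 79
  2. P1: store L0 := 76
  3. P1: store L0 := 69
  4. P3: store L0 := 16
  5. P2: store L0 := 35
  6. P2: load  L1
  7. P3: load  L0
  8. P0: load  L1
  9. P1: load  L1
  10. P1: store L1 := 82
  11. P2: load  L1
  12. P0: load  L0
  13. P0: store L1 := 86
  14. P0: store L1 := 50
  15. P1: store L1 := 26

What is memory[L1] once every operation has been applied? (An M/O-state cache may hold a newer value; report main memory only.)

memory[L1] = 50

[1] P2: store L0 := 79 | P0:I, P1:I, P2:M(79), P3:I | bus: BusRdX
[2] P1: store L0 := 76 | P0:I, P1:M(76), P2:I, P3:I | bus: BusRdX,Flush
[3] P1: store L0 := 69 | P0:I, P1:M(69), P2:I, P3:I | bus: none
[4] P3: store L0 := 16 | P0:I, P1:I, P2:I, P3:M(16) | bus: BusRdX,Flush
[5] P2: store L0 := 35 | P0:I, P1:I, P2:M(35), P3:I | bus: BusRdX,Flush
[6] P2: load  L1 | P0:I, P1:I, P2:E(80), P3:I | bus: BusRd
[7] P3: load  L0 | P0:I, P1:I, P2:S(35), P3:S(35) | bus: BusRd,Flush
[8] P0: load  L1 | P0:S(80), P1:I, P2:S(80), P3:I | bus: BusRd
[9] P1: load  L1 | P0:S(80), P1:S(80), P2:S(80), P3:I | bus: BusRd
[10] P1: store L1 := 82 | P0:I, P1:M(82), P2:I, P3:I | bus: BusUpgr
[11] P2: load  L1 | P0:I, P1:S(82), P2:S(82), P3:I | bus: BusRd,Flush
[12] P0: load  L0 | P0:S(35), P1:I, P2:S(35), P3:S(35) | bus: BusRd
[13] P0: store L1 := 86 | P0:M(86), P1:I, P2:I, P3:I | bus: BusRdX
[14] P0: store L1 := 50 | P0:M(50), P1:I, P2:I, P3:I | bus: none
[15] P1: store L1 := 26 | P0:I, P1:M(26), P2:I, P3:I | bus: BusRdX,Flush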